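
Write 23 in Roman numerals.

Convert 23 to Roman numerals:
  23 contains 2×10 (XX)
  3 contains 3×1 (III)

XXIII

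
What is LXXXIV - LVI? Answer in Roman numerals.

LXXXIV = 84
LVI = 56
84 - 56 = 28

XXVIII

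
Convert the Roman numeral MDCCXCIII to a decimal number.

MDCCXCIII: M=1000, D=500, C=100, C=100, XC=90, I=1, I=1, I=1
1000 + 500 + 100 + 100 + 90 + 1 + 1 + 1 = 1793

1793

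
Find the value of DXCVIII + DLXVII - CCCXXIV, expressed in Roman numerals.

DXCVIII = 598, DLXVII = 567, CCCXXIV = 324
598 + 567 = 1165
1165 - 324 = 841

DCCCXLI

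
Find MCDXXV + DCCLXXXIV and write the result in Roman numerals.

MCDXXV = 1425
DCCLXXXIV = 784
1425 + 784 = 2209

MMCCIX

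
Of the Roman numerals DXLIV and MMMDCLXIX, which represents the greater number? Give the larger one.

DXLIV = 544
MMMDCLXIX = 3669
3669 is larger

MMMDCLXIX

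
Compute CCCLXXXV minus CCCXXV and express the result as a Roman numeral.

CCCLXXXV = 385
CCCXXV = 325
385 - 325 = 60

LX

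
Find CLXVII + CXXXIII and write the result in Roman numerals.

CLXVII = 167
CXXXIII = 133
167 + 133 = 300

CCC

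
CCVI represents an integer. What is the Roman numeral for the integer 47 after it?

CCVI = 206
206 + 47 = 253

CCLIII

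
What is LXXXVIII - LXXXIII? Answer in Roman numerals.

LXXXVIII = 88
LXXXIII = 83
88 - 83 = 5

V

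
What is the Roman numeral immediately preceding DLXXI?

DLXXI = 571; previous is 570

DLXX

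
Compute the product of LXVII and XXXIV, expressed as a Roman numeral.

LXVII = 67
XXXIV = 34
67 × 34 = 2278

MMCCLXXVIII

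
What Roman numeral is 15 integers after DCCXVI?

DCCXVI = 716
716 + 15 = 731

DCCXXXI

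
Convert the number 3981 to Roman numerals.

Convert 3981 to Roman numerals:
  3981 contains 3×1000 (MMM)
  981 contains 1×900 (CM)
  81 contains 1×50 (L)
  31 contains 3×10 (XXX)
  1 contains 1×1 (I)

MMMCMLXXXI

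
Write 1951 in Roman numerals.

Convert 1951 to Roman numerals:
  1951 contains 1×1000 (M)
  951 contains 1×900 (CM)
  51 contains 1×50 (L)
  1 contains 1×1 (I)

MCMLI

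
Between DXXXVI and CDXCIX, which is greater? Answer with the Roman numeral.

DXXXVI = 536
CDXCIX = 499
536 is larger

DXXXVI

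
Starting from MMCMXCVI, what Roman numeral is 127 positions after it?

MMCMXCVI = 2996
2996 + 127 = 3123

MMMCXXIII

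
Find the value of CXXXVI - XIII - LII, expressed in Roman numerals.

CXXXVI = 136, XIII = 13, LII = 52
136 - 13 = 123
123 - 52 = 71

LXXI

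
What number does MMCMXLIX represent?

MMCMXLIX: M=1000, M=1000, CM=900, XL=40, IX=9
1000 + 1000 + 900 + 40 + 9 = 2949

2949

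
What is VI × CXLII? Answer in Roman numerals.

VI = 6
CXLII = 142
6 × 142 = 852

DCCCLII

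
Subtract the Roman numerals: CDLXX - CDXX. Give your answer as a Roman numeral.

CDLXX = 470
CDXX = 420
470 - 420 = 50

L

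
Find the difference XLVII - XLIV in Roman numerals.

XLVII = 47
XLIV = 44
47 - 44 = 3

III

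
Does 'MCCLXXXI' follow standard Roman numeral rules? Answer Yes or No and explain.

'MCCLXXXI': Check the rules: uses only the symbols I, V, X, L, C, D, M; no symbol is repeated more than three times in a row; V, L and D each appear at most once; no smaller symbol precedes a larger one (values never increase from left to right). Value: M (1000) + C (100) + C (100) + L (50) + X (10) + X (10) + X (10) + I (1) = 1281. So it is a valid standard Roman numeral.

Yes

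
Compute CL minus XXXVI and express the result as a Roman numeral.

CL = 150
XXXVI = 36
150 - 36 = 114

CXIV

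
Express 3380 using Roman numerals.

Convert 3380 to Roman numerals:
  3380 contains 3×1000 (MMM)
  380 contains 3×100 (CCC)
  80 contains 1×50 (L)
  30 contains 3×10 (XXX)

MMMCCCLXXX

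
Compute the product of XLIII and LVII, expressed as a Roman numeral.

XLIII = 43
LVII = 57
43 × 57 = 2451

MMCDLI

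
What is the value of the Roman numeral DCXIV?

DCXIV: D=500, C=100, X=10, IV=4
500 + 100 + 10 + 4 = 614

614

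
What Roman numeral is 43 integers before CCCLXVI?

CCCLXVI = 366
366 - 43 = 323

CCCXXIII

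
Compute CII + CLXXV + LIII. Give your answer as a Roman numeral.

CII = 102, CLXXV = 175, LIII = 53
102 + 175 = 277
277 + 53 = 330

CCCXXX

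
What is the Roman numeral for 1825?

Convert 1825 to Roman numerals:
  1825 contains 1×1000 (M)
  825 contains 1×500 (D)
  325 contains 3×100 (CCC)
  25 contains 2×10 (XX)
  5 contains 1×5 (V)

MDCCCXXV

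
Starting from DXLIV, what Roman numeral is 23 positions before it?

DXLIV = 544
544 - 23 = 521

DXXI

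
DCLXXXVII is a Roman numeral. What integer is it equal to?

DCLXXXVII: D=500, C=100, L=50, X=10, X=10, X=10, V=5, I=1, I=1
500 + 100 + 50 + 10 + 10 + 10 + 5 + 1 + 1 = 687

687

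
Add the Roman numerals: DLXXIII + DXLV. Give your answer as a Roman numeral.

DLXXIII = 573
DXLV = 545
573 + 545 = 1118

MCXVIII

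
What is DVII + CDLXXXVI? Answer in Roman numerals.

DVII = 507
CDLXXXVI = 486
507 + 486 = 993

CMXCIII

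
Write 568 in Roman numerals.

Convert 568 to Roman numerals:
  568 contains 1×500 (D)
  68 contains 1×50 (L)
  18 contains 1×10 (X)
  8 contains 1×5 (V)
  3 contains 3×1 (III)

DLXVIII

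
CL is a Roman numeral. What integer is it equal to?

CL: C=100, L=50
100 + 50 = 150

150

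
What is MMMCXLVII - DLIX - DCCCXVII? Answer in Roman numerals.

MMMCXLVII = 3147, DLIX = 559, DCCCXVII = 817
3147 - 559 = 2588
2588 - 817 = 1771

MDCCLXXI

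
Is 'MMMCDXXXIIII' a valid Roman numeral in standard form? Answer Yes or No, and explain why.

'MMMCDXXXIIII': More than 3 consecutive I's

No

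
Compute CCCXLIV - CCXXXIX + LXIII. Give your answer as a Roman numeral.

CCCXLIV = 344, CCXXXIX = 239, LXIII = 63
344 - 239 = 105
105 + 63 = 168

CLXVIII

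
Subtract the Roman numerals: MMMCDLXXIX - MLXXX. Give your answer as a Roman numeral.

MMMCDLXXIX = 3479
MLXXX = 1080
3479 - 1080 = 2399

MMCCCXCIX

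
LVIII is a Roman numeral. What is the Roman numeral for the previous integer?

LVIII = 58; previous is 57

LVII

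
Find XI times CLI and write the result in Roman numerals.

XI = 11
CLI = 151
11 × 151 = 1661

MDCLXI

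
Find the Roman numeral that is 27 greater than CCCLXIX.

CCCLXIX = 369
369 + 27 = 396

CCCXCVI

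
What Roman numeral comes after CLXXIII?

CLXXIII = 173, so the next integer is 173 + 1 = 174

CLXXIV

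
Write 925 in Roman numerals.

Convert 925 to Roman numerals:
  925 contains 1×900 (CM)
  25 contains 2×10 (XX)
  5 contains 1×5 (V)

CMXXV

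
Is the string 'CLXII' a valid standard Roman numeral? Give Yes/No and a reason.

'CLXII': Check the rules: uses only the symbols I, V, X, L, C, D, M; no symbol is repeated more than three times in a row; V, L and D each appear at most once; no smaller symbol precedes a larger one (values never increase from left to right). Value: C (100) + L (50) + X (10) + I (1) + I (1) = 162. So it is a valid standard Roman numeral.

Yes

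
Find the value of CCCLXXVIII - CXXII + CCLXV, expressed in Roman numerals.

CCCLXXVIII = 378, CXXII = 122, CCLXV = 265
378 - 122 = 256
256 + 265 = 521

DXXI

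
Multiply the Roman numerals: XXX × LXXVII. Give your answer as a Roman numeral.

XXX = 30
LXXVII = 77
30 × 77 = 2310

MMCCCX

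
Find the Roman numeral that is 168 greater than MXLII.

MXLII = 1042
1042 + 168 = 1210

MCCX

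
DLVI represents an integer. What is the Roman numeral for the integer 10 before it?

DLVI = 556
556 - 10 = 546

DXLVI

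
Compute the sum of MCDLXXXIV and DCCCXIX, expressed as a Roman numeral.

MCDLXXXIV = 1484
DCCCXIX = 819
1484 + 819 = 2303

MMCCCIII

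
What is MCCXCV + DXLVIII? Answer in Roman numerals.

MCCXCV = 1295
DXLVIII = 548
1295 + 548 = 1843

MDCCCXLIII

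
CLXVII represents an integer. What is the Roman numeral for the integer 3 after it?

CLXVII = 167
167 + 3 = 170

CLXX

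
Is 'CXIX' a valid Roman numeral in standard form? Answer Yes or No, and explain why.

'CXIX': Check the rules: uses only the symbols I, V, X, L, C, D, M; no symbol is repeated more than three times in a row; V, L and D each appear at most once; the only place a smaller symbol precedes a larger one is the allowed subtractive pair IX, the symbol right after such a pair (if any) is smaller than the pair's first symbol, and otherwise the values never increase from left to right. Value: C (100) + X (10) + IX (9) = 119. So it is a valid standard Roman numeral.

Yes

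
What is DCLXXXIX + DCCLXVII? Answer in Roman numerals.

DCLXXXIX = 689
DCCLXVII = 767
689 + 767 = 1456

MCDLVI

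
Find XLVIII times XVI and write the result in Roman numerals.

XLVIII = 48
XVI = 16
48 × 16 = 768

DCCLXVIII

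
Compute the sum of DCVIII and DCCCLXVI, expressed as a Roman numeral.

DCVIII = 608
DCCCLXVI = 866
608 + 866 = 1474

MCDLXXIV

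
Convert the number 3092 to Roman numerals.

Convert 3092 to Roman numerals:
  3092 contains 3×1000 (MMM)
  92 contains 1×90 (XC)
  2 contains 2×1 (II)

MMMXCII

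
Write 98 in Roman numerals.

Convert 98 to Roman numerals:
  98 contains 1×90 (XC)
  8 contains 1×5 (V)
  3 contains 3×1 (III)

XCVIII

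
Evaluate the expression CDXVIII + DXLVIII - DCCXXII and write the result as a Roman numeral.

CDXVIII = 418, DXLVIII = 548, DCCXXII = 722
418 + 548 = 966
966 - 722 = 244

CCXLIV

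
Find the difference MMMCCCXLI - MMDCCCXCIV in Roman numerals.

MMMCCCXLI = 3341
MMDCCCXCIV = 2894
3341 - 2894 = 447

CDXLVII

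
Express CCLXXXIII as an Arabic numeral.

CCLXXXIII: C=100, C=100, L=50, X=10, X=10, X=10, I=1, I=1, I=1
100 + 100 + 50 + 10 + 10 + 10 + 1 + 1 + 1 = 283

283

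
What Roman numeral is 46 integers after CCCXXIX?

CCCXXIX = 329
329 + 46 = 375

CCCLXXV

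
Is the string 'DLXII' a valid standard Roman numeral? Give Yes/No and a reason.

'DLXII': Check the rules: uses only the symbols I, V, X, L, C, D, M; no symbol is repeated more than three times in a row; V, L and D each appear at most once; no smaller symbol precedes a larger one (values never increase from left to right). Value: D (500) + L (50) + X (10) + I (1) + I (1) = 562. So it is a valid standard Roman numeral.

Yes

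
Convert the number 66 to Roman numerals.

Convert 66 to Roman numerals:
  66 contains 1×50 (L)
  16 contains 1×10 (X)
  6 contains 1×5 (V)
  1 contains 1×1 (I)

LXVI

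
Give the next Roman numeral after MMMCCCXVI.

MMMCCCXVI = 3316; next is 3317

MMMCCCXVII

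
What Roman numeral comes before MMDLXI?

MMDLXI = 2561, so the previous integer is 2561 - 1 = 2560

MMDLX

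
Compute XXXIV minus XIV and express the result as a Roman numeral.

XXXIV = 34
XIV = 14
34 - 14 = 20

XX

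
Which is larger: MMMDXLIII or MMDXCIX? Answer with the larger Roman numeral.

MMMDXLIII = 3543
MMDXCIX = 2599
3543 is larger

MMMDXLIII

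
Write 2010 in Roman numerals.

Convert 2010 to Roman numerals:
  2010 contains 2×1000 (MM)
  10 contains 1×10 (X)

MMX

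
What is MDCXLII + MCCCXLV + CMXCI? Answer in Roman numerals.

MDCXLII = 1642, MCCCXLV = 1345, CMXCI = 991
1642 + 1345 = 2987
2987 + 991 = 3978

MMMCMLXXVIII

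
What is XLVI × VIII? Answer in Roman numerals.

XLVI = 46
VIII = 8
46 × 8 = 368

CCCLXVIII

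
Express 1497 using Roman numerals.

Convert 1497 to Roman numerals:
  1497 contains 1×1000 (M)
  497 contains 1×400 (CD)
  97 contains 1×90 (XC)
  7 contains 1×5 (V)
  2 contains 2×1 (II)

MCDXCVII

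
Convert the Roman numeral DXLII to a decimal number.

DXLII: D=500, XL=40, I=1, I=1
500 + 40 + 1 + 1 = 542

542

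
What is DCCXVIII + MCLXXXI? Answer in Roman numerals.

DCCXVIII = 718
MCLXXXI = 1181
718 + 1181 = 1899

MDCCCXCIX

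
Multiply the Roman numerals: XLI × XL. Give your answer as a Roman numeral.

XLI = 41
XL = 40
41 × 40 = 1640

MDCXL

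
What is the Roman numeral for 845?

Convert 845 to Roman numerals:
  845 contains 1×500 (D)
  345 contains 3×100 (CCC)
  45 contains 1×40 (XL)
  5 contains 1×5 (V)

DCCCXLV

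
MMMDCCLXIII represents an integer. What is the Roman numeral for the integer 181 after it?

MMMDCCLXIII = 3763
3763 + 181 = 3944

MMMCMXLIV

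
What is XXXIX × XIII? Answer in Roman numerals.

XXXIX = 39
XIII = 13
39 × 13 = 507

DVII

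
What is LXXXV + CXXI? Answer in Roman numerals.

LXXXV = 85
CXXI = 121
85 + 121 = 206

CCVI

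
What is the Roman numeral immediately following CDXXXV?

CDXXXV = 435, so the next integer is 435 + 1 = 436

CDXXXVI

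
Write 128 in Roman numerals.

Convert 128 to Roman numerals:
  128 contains 1×100 (C)
  28 contains 2×10 (XX)
  8 contains 1×5 (V)
  3 contains 3×1 (III)

CXXVIII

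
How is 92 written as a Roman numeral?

Convert 92 to Roman numerals:
  92 contains 1×90 (XC)
  2 contains 2×1 (II)

XCII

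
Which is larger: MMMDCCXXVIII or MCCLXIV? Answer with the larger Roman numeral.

MMMDCCXXVIII = 3728
MCCLXIV = 1264
3728 is larger

MMMDCCXXVIII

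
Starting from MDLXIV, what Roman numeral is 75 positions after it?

MDLXIV = 1564
1564 + 75 = 1639

MDCXXXIX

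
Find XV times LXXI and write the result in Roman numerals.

XV = 15
LXXI = 71
15 × 71 = 1065

MLXV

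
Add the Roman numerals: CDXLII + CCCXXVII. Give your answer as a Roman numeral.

CDXLII = 442
CCCXXVII = 327
442 + 327 = 769

DCCLXIX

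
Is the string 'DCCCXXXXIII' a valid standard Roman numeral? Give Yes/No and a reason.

'DCCCXXXXIII': More than 3 consecutive X's

No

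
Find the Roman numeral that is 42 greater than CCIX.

CCIX = 209
209 + 42 = 251

CCLI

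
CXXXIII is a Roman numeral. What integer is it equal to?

CXXXIII: C=100, X=10, X=10, X=10, I=1, I=1, I=1
100 + 10 + 10 + 10 + 1 + 1 + 1 = 133

133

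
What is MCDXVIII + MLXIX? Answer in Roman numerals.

MCDXVIII = 1418
MLXIX = 1069
1418 + 1069 = 2487

MMCDLXXXVII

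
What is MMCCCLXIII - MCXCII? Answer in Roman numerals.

MMCCCLXIII = 2363
MCXCII = 1192
2363 - 1192 = 1171

MCLXXI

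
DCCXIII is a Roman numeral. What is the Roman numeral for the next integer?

DCCXIII = 713, so the next integer is 713 + 1 = 714

DCCXIV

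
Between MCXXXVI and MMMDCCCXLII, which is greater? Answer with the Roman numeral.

MCXXXVI = 1136
MMMDCCCXLII = 3842
3842 is larger

MMMDCCCXLII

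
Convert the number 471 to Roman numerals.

Convert 471 to Roman numerals:
  471 contains 1×400 (CD)
  71 contains 1×50 (L)
  21 contains 2×10 (XX)
  1 contains 1×1 (I)

CDLXXI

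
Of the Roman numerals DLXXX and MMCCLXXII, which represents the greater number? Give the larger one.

DLXXX = 580
MMCCLXXII = 2272
2272 is larger

MMCCLXXII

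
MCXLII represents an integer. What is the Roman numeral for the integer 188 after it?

MCXLII = 1142
1142 + 188 = 1330

MCCCXXX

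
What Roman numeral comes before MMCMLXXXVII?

MMCMLXXXVII = 2987; previous is 2986

MMCMLXXXVI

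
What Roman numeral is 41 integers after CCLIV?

CCLIV = 254
254 + 41 = 295

CCXCV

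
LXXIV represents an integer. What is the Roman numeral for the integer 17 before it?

LXXIV = 74
74 - 17 = 57

LVII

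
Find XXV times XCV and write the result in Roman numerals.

XXV = 25
XCV = 95
25 × 95 = 2375

MMCCCLXXV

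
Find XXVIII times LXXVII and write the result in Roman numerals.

XXVIII = 28
LXXVII = 77
28 × 77 = 2156

MMCLVI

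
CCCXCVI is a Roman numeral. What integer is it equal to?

CCCXCVI: C=100, C=100, C=100, XC=90, V=5, I=1
100 + 100 + 100 + 90 + 5 + 1 = 396

396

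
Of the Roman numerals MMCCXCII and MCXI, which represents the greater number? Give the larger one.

MMCCXCII = 2292
MCXI = 1111
2292 is larger

MMCCXCII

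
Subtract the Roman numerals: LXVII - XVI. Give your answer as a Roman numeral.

LXVII = 67
XVI = 16
67 - 16 = 51

LI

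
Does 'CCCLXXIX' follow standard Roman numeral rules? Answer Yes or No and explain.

'CCCLXXIX': Check the rules: uses only the symbols I, V, X, L, C, D, M; no symbol is repeated more than three times in a row; V, L and D each appear at most once; the only place a smaller symbol precedes a larger one is the allowed subtractive pair IX, the symbol right after such a pair (if any) is smaller than the pair's first symbol, and otherwise the values never increase from left to right. Value: C (100) + C (100) + C (100) + L (50) + X (10) + X (10) + IX (9) = 379. So it is a valid standard Roman numeral.

Yes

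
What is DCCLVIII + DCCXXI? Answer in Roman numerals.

DCCLVIII = 758
DCCXXI = 721
758 + 721 = 1479

MCDLXXIX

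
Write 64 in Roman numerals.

Convert 64 to Roman numerals:
  64 contains 1×50 (L)
  14 contains 1×10 (X)
  4 contains 1×4 (IV)

LXIV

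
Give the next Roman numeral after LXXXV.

LXXXV = 85; next is 86

LXXXVI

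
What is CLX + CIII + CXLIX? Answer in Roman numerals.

CLX = 160, CIII = 103, CXLIX = 149
160 + 103 = 263
263 + 149 = 412

CDXII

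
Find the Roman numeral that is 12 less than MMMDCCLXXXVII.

MMMDCCLXXXVII = 3787
3787 - 12 = 3775

MMMDCCLXXV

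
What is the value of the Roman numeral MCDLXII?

MCDLXII: M=1000, CD=400, L=50, X=10, I=1, I=1
1000 + 400 + 50 + 10 + 1 + 1 = 1462

1462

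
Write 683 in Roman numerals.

Convert 683 to Roman numerals:
  683 contains 1×500 (D)
  183 contains 1×100 (C)
  83 contains 1×50 (L)
  33 contains 3×10 (XXX)
  3 contains 3×1 (III)

DCLXXXIII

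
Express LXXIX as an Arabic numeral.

LXXIX: L=50, X=10, X=10, IX=9
50 + 10 + 10 + 9 = 79

79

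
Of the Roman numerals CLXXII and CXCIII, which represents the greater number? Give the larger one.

CLXXII = 172
CXCIII = 193
193 is larger

CXCIII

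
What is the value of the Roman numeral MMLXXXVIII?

MMLXXXVIII: M=1000, M=1000, L=50, X=10, X=10, X=10, V=5, I=1, I=1, I=1
1000 + 1000 + 50 + 10 + 10 + 10 + 5 + 1 + 1 + 1 = 2088

2088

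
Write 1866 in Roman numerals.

Convert 1866 to Roman numerals:
  1866 contains 1×1000 (M)
  866 contains 1×500 (D)
  366 contains 3×100 (CCC)
  66 contains 1×50 (L)
  16 contains 1×10 (X)
  6 contains 1×5 (V)
  1 contains 1×1 (I)

MDCCCLXVI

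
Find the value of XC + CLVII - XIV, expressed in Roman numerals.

XC = 90, CLVII = 157, XIV = 14
90 + 157 = 247
247 - 14 = 233

CCXXXIII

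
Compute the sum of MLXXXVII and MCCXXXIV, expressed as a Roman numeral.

MLXXXVII = 1087
MCCXXXIV = 1234
1087 + 1234 = 2321

MMCCCXXI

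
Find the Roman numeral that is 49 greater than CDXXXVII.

CDXXXVII = 437
437 + 49 = 486

CDLXXXVI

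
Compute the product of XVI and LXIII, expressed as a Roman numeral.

XVI = 16
LXIII = 63
16 × 63 = 1008

MVIII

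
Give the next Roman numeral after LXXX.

LXXX = 80, so the next integer is 80 + 1 = 81

LXXXI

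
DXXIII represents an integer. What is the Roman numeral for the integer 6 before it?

DXXIII = 523
523 - 6 = 517

DXVII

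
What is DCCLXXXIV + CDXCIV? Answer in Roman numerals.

DCCLXXXIV = 784
CDXCIV = 494
784 + 494 = 1278

MCCLXXVIII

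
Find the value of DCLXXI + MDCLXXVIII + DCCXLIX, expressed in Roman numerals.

DCLXXI = 671, MDCLXXVIII = 1678, DCCXLIX = 749
671 + 1678 = 2349
2349 + 749 = 3098

MMMXCVIII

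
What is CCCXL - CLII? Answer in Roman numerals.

CCCXL = 340
CLII = 152
340 - 152 = 188

CLXXXVIII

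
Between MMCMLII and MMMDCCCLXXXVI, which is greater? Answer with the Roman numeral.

MMCMLII = 2952
MMMDCCCLXXXVI = 3886
3886 is larger

MMMDCCCLXXXVI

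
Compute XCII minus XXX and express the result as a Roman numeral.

XCII = 92
XXX = 30
92 - 30 = 62

LXII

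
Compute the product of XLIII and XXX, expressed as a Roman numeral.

XLIII = 43
XXX = 30
43 × 30 = 1290

MCCXC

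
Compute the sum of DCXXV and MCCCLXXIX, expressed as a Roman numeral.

DCXXV = 625
MCCCLXXIX = 1379
625 + 1379 = 2004

MMIV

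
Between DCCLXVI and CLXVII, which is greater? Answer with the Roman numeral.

DCCLXVI = 766
CLXVII = 167
766 is larger

DCCLXVI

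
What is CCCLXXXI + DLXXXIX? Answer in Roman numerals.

CCCLXXXI = 381
DLXXXIX = 589
381 + 589 = 970

CMLXX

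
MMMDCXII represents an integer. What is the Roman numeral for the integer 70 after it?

MMMDCXII = 3612
3612 + 70 = 3682

MMMDCLXXXII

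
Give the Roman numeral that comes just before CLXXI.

CLXXI = 171; previous is 170

CLXX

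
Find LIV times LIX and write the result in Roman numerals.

LIV = 54
LIX = 59
54 × 59 = 3186

MMMCLXXXVI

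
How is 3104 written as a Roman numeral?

Convert 3104 to Roman numerals:
  3104 contains 3×1000 (MMM)
  104 contains 1×100 (C)
  4 contains 1×4 (IV)

MMMCIV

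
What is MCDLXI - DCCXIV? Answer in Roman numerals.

MCDLXI = 1461
DCCXIV = 714
1461 - 714 = 747

DCCXLVII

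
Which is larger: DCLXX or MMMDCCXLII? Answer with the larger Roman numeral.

DCLXX = 670
MMMDCCXLII = 3742
3742 is larger

MMMDCCXLII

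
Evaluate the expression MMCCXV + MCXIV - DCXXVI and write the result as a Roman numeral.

MMCCXV = 2215, MCXIV = 1114, DCXXVI = 626
2215 + 1114 = 3329
3329 - 626 = 2703

MMDCCIII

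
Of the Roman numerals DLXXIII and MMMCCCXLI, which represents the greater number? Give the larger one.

DLXXIII = 573
MMMCCCXLI = 3341
3341 is larger

MMMCCCXLI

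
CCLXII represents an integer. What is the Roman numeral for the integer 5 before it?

CCLXII = 262
262 - 5 = 257

CCLVII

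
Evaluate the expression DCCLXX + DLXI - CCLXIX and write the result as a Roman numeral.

DCCLXX = 770, DLXI = 561, CCLXIX = 269
770 + 561 = 1331
1331 - 269 = 1062

MLXII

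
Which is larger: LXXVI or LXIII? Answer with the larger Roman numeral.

LXXVI = 76
LXIII = 63
76 is larger

LXXVI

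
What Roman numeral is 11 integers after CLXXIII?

CLXXIII = 173
173 + 11 = 184

CLXXXIV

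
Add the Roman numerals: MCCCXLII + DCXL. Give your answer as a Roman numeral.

MCCCXLII = 1342
DCXL = 640
1342 + 640 = 1982

MCMLXXXII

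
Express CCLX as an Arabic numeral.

CCLX: C=100, C=100, L=50, X=10
100 + 100 + 50 + 10 = 260

260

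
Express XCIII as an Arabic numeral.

XCIII: XC=90, I=1, I=1, I=1
90 + 1 + 1 + 1 = 93

93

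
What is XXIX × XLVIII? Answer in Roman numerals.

XXIX = 29
XLVIII = 48
29 × 48 = 1392

MCCCXCII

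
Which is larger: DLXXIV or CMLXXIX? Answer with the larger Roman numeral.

DLXXIV = 574
CMLXXIX = 979
979 is larger

CMLXXIX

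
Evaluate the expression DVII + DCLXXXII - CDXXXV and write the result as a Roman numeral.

DVII = 507, DCLXXXII = 682, CDXXXV = 435
507 + 682 = 1189
1189 - 435 = 754

DCCLIV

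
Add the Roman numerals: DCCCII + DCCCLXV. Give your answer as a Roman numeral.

DCCCII = 802
DCCCLXV = 865
802 + 865 = 1667

MDCLXVII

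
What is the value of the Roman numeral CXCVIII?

CXCVIII: C=100, XC=90, V=5, I=1, I=1, I=1
100 + 90 + 5 + 1 + 1 + 1 = 198

198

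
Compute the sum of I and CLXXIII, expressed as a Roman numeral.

I = 1
CLXXIII = 173
1 + 173 = 174

CLXXIV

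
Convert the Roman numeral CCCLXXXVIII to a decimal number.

CCCLXXXVIII: C=100, C=100, C=100, L=50, X=10, X=10, X=10, V=5, I=1, I=1, I=1
100 + 100 + 100 + 50 + 10 + 10 + 10 + 5 + 1 + 1 + 1 = 388

388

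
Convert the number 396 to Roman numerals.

Convert 396 to Roman numerals:
  396 contains 3×100 (CCC)
  96 contains 1×90 (XC)
  6 contains 1×5 (V)
  1 contains 1×1 (I)

CCCXCVI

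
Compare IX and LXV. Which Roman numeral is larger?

IX = 9
LXV = 65
65 is larger

LXV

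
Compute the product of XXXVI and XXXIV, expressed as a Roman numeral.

XXXVI = 36
XXXIV = 34
36 × 34 = 1224

MCCXXIV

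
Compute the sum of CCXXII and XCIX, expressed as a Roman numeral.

CCXXII = 222
XCIX = 99
222 + 99 = 321

CCCXXI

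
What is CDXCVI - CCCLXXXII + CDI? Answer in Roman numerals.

CDXCVI = 496, CCCLXXXII = 382, CDI = 401
496 - 382 = 114
114 + 401 = 515

DXV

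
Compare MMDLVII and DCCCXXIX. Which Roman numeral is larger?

MMDLVII = 2557
DCCCXXIX = 829
2557 is larger

MMDLVII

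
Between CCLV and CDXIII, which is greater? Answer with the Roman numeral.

CCLV = 255
CDXIII = 413
413 is larger

CDXIII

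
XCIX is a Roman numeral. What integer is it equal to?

XCIX: XC=90, IX=9
90 + 9 = 99

99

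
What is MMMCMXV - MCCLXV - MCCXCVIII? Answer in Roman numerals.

MMMCMXV = 3915, MCCLXV = 1265, MCCXCVIII = 1298
3915 - 1265 = 2650
2650 - 1298 = 1352

MCCCLII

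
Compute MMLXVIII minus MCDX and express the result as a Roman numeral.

MMLXVIII = 2068
MCDX = 1410
2068 - 1410 = 658

DCLVIII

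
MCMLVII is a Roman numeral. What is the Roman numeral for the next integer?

MCMLVII = 1957; next is 1958

MCMLVIII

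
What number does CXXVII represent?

CXXVII: C=100, X=10, X=10, V=5, I=1, I=1
100 + 10 + 10 + 5 + 1 + 1 = 127

127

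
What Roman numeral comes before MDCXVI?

MDCXVI = 1616, so the previous integer is 1616 - 1 = 1615

MDCXV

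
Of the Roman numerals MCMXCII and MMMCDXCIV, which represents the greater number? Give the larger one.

MCMXCII = 1992
MMMCDXCIV = 3494
3494 is larger

MMMCDXCIV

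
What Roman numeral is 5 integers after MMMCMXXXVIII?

MMMCMXXXVIII = 3938
3938 + 5 = 3943

MMMCMXLIII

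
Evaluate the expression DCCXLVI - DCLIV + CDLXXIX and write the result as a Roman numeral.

DCCXLVI = 746, DCLIV = 654, CDLXXIX = 479
746 - 654 = 92
92 + 479 = 571

DLXXI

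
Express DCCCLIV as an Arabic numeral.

DCCCLIV: D=500, C=100, C=100, C=100, L=50, IV=4
500 + 100 + 100 + 100 + 50 + 4 = 854

854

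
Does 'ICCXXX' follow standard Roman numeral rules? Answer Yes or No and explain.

'ICCXXX': Invalid subtractive combination: IC

No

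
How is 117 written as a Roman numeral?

Convert 117 to Roman numerals:
  117 contains 1×100 (C)
  17 contains 1×10 (X)
  7 contains 1×5 (V)
  2 contains 2×1 (II)

CXVII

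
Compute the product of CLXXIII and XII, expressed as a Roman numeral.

CLXXIII = 173
XII = 12
173 × 12 = 2076

MMLXXVI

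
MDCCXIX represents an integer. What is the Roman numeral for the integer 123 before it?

MDCCXIX = 1719
1719 - 123 = 1596

MDXCVI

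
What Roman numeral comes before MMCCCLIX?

MMCCCLIX = 2359; previous is 2358

MMCCCLVIII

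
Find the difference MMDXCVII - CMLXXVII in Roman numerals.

MMDXCVII = 2597
CMLXXVII = 977
2597 - 977 = 1620

MDCXX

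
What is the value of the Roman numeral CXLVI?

CXLVI: C=100, XL=40, V=5, I=1
100 + 40 + 5 + 1 = 146

146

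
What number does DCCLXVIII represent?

DCCLXVIII: D=500, C=100, C=100, L=50, X=10, V=5, I=1, I=1, I=1
500 + 100 + 100 + 50 + 10 + 5 + 1 + 1 + 1 = 768

768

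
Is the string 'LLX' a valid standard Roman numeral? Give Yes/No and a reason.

'LLX': L should not appear more than once

No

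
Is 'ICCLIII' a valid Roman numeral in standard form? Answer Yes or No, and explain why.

'ICCLIII': Invalid subtractive combination: IC

No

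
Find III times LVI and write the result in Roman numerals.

III = 3
LVI = 56
3 × 56 = 168

CLXVIII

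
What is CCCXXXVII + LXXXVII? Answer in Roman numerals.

CCCXXXVII = 337
LXXXVII = 87
337 + 87 = 424

CDXXIV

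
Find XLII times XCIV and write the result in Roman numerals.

XLII = 42
XCIV = 94
42 × 94 = 3948

MMMCMXLVIII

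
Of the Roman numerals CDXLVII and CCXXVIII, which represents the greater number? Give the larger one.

CDXLVII = 447
CCXXVIII = 228
447 is larger

CDXLVII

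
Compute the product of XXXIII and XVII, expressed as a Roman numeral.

XXXIII = 33
XVII = 17
33 × 17 = 561

DLXI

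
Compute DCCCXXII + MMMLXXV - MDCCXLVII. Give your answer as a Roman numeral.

DCCCXXII = 822, MMMLXXV = 3075, MDCCXLVII = 1747
822 + 3075 = 3897
3897 - 1747 = 2150

MMCL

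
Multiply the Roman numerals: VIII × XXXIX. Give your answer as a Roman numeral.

VIII = 8
XXXIX = 39
8 × 39 = 312

CCCXII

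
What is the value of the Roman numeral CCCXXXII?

CCCXXXII: C=100, C=100, C=100, X=10, X=10, X=10, I=1, I=1
100 + 100 + 100 + 10 + 10 + 10 + 1 + 1 = 332

332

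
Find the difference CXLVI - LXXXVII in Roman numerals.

CXLVI = 146
LXXXVII = 87
146 - 87 = 59

LIX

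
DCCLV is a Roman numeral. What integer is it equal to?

DCCLV: D=500, C=100, C=100, L=50, V=5
500 + 100 + 100 + 50 + 5 = 755

755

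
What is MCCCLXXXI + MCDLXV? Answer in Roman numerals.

MCCCLXXXI = 1381
MCDLXV = 1465
1381 + 1465 = 2846

MMDCCCXLVI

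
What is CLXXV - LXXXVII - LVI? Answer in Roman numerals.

CLXXV = 175, LXXXVII = 87, LVI = 56
175 - 87 = 88
88 - 56 = 32

XXXII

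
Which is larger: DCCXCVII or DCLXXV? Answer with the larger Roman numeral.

DCCXCVII = 797
DCLXXV = 675
797 is larger

DCCXCVII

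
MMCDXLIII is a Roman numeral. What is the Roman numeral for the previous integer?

MMCDXLIII = 2443, so the previous integer is 2443 - 1 = 2442

MMCDXLII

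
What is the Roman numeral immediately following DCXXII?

DCXXII = 622, so the next integer is 622 + 1 = 623

DCXXIII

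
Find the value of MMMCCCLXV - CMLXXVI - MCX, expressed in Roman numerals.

MMMCCCLXV = 3365, CMLXXVI = 976, MCX = 1110
3365 - 976 = 2389
2389 - 1110 = 1279

MCCLXXIX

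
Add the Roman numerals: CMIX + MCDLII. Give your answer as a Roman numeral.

CMIX = 909
MCDLII = 1452
909 + 1452 = 2361

MMCCCLXI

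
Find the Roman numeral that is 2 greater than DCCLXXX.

DCCLXXX = 780
780 + 2 = 782

DCCLXXXII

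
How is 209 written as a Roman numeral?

Convert 209 to Roman numerals:
  209 contains 2×100 (CC)
  9 contains 1×9 (IX)

CCIX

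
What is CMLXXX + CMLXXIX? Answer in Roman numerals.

CMLXXX = 980
CMLXXIX = 979
980 + 979 = 1959

MCMLIX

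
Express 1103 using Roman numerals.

Convert 1103 to Roman numerals:
  1103 contains 1×1000 (M)
  103 contains 1×100 (C)
  3 contains 3×1 (III)

MCIII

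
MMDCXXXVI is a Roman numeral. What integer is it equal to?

MMDCXXXVI: M=1000, M=1000, D=500, C=100, X=10, X=10, X=10, V=5, I=1
1000 + 1000 + 500 + 100 + 10 + 10 + 10 + 5 + 1 = 2636

2636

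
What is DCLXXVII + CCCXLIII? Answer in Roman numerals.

DCLXXVII = 677
CCCXLIII = 343
677 + 343 = 1020

MXX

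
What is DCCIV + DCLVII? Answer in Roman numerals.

DCCIV = 704
DCLVII = 657
704 + 657 = 1361

MCCCLXI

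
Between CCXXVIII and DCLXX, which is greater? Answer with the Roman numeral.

CCXXVIII = 228
DCLXX = 670
670 is larger

DCLXX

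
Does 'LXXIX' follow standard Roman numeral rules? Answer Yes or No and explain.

'LXXIX': Check the rules: uses only the symbols I, V, X, L, C, D, M; no symbol is repeated more than three times in a row; V, L and D each appear at most once; the only place a smaller symbol precedes a larger one is the allowed subtractive pair IX, the symbol right after such a pair (if any) is smaller than the pair's first symbol, and otherwise the values never increase from left to right. Value: L (50) + X (10) + X (10) + IX (9) = 79. So it is a valid standard Roman numeral.

Yes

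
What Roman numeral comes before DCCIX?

DCCIX = 709; previous is 708

DCCVIII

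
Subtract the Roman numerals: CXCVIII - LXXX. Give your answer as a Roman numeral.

CXCVIII = 198
LXXX = 80
198 - 80 = 118

CXVIII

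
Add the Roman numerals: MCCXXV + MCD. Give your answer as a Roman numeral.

MCCXXV = 1225
MCD = 1400
1225 + 1400 = 2625

MMDCXXV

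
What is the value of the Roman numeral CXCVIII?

CXCVIII: C=100, XC=90, V=5, I=1, I=1, I=1
100 + 90 + 5 + 1 + 1 + 1 = 198

198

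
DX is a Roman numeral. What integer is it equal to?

DX: D=500, X=10
500 + 10 = 510

510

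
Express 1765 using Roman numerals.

Convert 1765 to Roman numerals:
  1765 contains 1×1000 (M)
  765 contains 1×500 (D)
  265 contains 2×100 (CC)
  65 contains 1×50 (L)
  15 contains 1×10 (X)
  5 contains 1×5 (V)

MDCCLXV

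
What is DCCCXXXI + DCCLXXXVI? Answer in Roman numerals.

DCCCXXXI = 831
DCCLXXXVI = 786
831 + 786 = 1617

MDCXVII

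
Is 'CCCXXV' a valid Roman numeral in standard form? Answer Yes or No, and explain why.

'CCCXXV': Check the rules: uses only the symbols I, V, X, L, C, D, M; no symbol is repeated more than three times in a row; V, L and D each appear at most once; no smaller symbol precedes a larger one (values never increase from left to right). Value: C (100) + C (100) + C (100) + X (10) + X (10) + V (5) = 325. So it is a valid standard Roman numeral.

Yes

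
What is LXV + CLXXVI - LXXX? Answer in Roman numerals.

LXV = 65, CLXXVI = 176, LXXX = 80
65 + 176 = 241
241 - 80 = 161

CLXI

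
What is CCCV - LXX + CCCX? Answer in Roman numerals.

CCCV = 305, LXX = 70, CCCX = 310
305 - 70 = 235
235 + 310 = 545

DXLV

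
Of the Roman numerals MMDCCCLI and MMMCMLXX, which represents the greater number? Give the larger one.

MMDCCCLI = 2851
MMMCMLXX = 3970
3970 is larger

MMMCMLXX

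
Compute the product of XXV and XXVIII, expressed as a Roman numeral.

XXV = 25
XXVIII = 28
25 × 28 = 700

DCC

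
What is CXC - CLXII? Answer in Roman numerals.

CXC = 190
CLXII = 162
190 - 162 = 28

XXVIII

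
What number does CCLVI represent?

CCLVI: C=100, C=100, L=50, V=5, I=1
100 + 100 + 50 + 5 + 1 = 256

256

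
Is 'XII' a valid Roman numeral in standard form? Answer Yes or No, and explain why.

'XII': Check the rules: uses only the symbols I, V, X, L, C, D, M; no symbol is repeated more than three times in a row; V, L and D each appear at most once; no smaller symbol precedes a larger one (values never increase from left to right). Value: X (10) + I (1) + I (1) = 12. So it is a valid standard Roman numeral.

Yes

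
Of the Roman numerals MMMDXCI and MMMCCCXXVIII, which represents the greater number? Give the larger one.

MMMDXCI = 3591
MMMCCCXXVIII = 3328
3591 is larger

MMMDXCI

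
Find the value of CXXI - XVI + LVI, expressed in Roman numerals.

CXXI = 121, XVI = 16, LVI = 56
121 - 16 = 105
105 + 56 = 161

CLXI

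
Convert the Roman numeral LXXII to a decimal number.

LXXII: L=50, X=10, X=10, I=1, I=1
50 + 10 + 10 + 1 + 1 = 72

72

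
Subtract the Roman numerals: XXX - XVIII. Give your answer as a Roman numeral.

XXX = 30
XVIII = 18
30 - 18 = 12

XII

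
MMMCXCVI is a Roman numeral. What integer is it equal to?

MMMCXCVI: M=1000, M=1000, M=1000, C=100, XC=90, V=5, I=1
1000 + 1000 + 1000 + 100 + 90 + 5 + 1 = 3196

3196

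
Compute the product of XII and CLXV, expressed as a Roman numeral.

XII = 12
CLXV = 165
12 × 165 = 1980

MCMLXXX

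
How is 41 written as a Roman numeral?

Convert 41 to Roman numerals:
  41 contains 1×40 (XL)
  1 contains 1×1 (I)

XLI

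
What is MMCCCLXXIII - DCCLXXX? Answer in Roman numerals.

MMCCCLXXIII = 2373
DCCLXXX = 780
2373 - 780 = 1593

MDXCIII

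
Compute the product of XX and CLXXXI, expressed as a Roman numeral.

XX = 20
CLXXXI = 181
20 × 181 = 3620

MMMDCXX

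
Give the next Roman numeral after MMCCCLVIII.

MMCCCLVIII = 2358, so the next integer is 2358 + 1 = 2359

MMCCCLIX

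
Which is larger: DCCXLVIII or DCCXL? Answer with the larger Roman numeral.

DCCXLVIII = 748
DCCXL = 740
748 is larger

DCCXLVIII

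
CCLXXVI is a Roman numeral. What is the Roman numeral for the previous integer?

CCLXXVI = 276; previous is 275

CCLXXV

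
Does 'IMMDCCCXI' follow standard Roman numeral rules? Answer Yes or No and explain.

'IMMDCCCXI': Invalid subtractive combination: IM

No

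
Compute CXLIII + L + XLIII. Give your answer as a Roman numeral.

CXLIII = 143, L = 50, XLIII = 43
143 + 50 = 193
193 + 43 = 236

CCXXXVI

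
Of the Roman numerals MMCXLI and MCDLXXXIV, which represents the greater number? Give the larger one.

MMCXLI = 2141
MCDLXXXIV = 1484
2141 is larger

MMCXLI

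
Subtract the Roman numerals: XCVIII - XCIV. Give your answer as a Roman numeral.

XCVIII = 98
XCIV = 94
98 - 94 = 4

IV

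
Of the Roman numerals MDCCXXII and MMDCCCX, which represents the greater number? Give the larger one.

MDCCXXII = 1722
MMDCCCX = 2810
2810 is larger

MMDCCCX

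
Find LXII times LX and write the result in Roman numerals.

LXII = 62
LX = 60
62 × 60 = 3720

MMMDCCXX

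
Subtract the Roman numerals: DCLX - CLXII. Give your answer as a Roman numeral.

DCLX = 660
CLXII = 162
660 - 162 = 498

CDXCVIII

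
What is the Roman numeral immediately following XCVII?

XCVII = 97; next is 98

XCVIII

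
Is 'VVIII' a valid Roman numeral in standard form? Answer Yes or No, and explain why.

'VVIII': V should not appear more than once

No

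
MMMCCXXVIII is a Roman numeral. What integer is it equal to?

MMMCCXXVIII: M=1000, M=1000, M=1000, C=100, C=100, X=10, X=10, V=5, I=1, I=1, I=1
1000 + 1000 + 1000 + 100 + 100 + 10 + 10 + 5 + 1 + 1 + 1 = 3228

3228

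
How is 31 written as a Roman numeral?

Convert 31 to Roman numerals:
  31 contains 3×10 (XXX)
  1 contains 1×1 (I)

XXXI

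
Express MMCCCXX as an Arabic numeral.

MMCCCXX: M=1000, M=1000, C=100, C=100, C=100, X=10, X=10
1000 + 1000 + 100 + 100 + 100 + 10 + 10 = 2320

2320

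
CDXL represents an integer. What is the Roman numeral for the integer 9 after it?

CDXL = 440
440 + 9 = 449

CDXLIX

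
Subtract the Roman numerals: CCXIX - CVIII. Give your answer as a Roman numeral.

CCXIX = 219
CVIII = 108
219 - 108 = 111

CXI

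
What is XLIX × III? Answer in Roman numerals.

XLIX = 49
III = 3
49 × 3 = 147

CXLVII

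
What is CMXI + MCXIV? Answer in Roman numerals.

CMXI = 911
MCXIV = 1114
911 + 1114 = 2025

MMXXV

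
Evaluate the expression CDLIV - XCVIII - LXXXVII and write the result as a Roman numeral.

CDLIV = 454, XCVIII = 98, LXXXVII = 87
454 - 98 = 356
356 - 87 = 269

CCLXIX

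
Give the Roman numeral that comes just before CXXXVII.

CXXXVII = 137, so the previous integer is 137 - 1 = 136

CXXXVI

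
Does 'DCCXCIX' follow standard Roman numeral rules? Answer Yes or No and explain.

'DCCXCIX': Check the rules: uses only the symbols I, V, X, L, C, D, M; no symbol is repeated more than three times in a row; V, L and D each appear at most once; the only places a smaller symbol precedes a larger one are the allowed subtractive pairs XC, IX, the symbol right after such a pair (if any) is smaller than the pair's first symbol, and otherwise the values never increase from left to right. Value: D (500) + C (100) + C (100) + XC (90) + IX (9) = 799. So it is a valid standard Roman numeral.

Yes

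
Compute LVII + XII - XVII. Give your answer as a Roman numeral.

LVII = 57, XII = 12, XVII = 17
57 + 12 = 69
69 - 17 = 52

LII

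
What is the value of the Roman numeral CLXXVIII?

CLXXVIII: C=100, L=50, X=10, X=10, V=5, I=1, I=1, I=1
100 + 50 + 10 + 10 + 5 + 1 + 1 + 1 = 178

178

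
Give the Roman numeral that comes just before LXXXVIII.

LXXXVIII = 88, so the previous integer is 88 - 1 = 87

LXXXVII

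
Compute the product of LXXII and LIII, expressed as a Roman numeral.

LXXII = 72
LIII = 53
72 × 53 = 3816

MMMDCCCXVI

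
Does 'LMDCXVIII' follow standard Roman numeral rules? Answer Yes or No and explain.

'LMDCXVIII': Invalid subtractive combination: LM

No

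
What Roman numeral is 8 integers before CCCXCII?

CCCXCII = 392
392 - 8 = 384

CCCLXXXIV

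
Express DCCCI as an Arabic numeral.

DCCCI: D=500, C=100, C=100, C=100, I=1
500 + 100 + 100 + 100 + 1 = 801

801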